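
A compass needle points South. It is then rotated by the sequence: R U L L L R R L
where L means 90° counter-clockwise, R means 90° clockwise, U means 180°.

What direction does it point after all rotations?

Start: South
  R (right (90° clockwise)) -> West
  U (U-turn (180°)) -> East
  L (left (90° counter-clockwise)) -> North
  L (left (90° counter-clockwise)) -> West
  L (left (90° counter-clockwise)) -> South
  R (right (90° clockwise)) -> West
  R (right (90° clockwise)) -> North
  L (left (90° counter-clockwise)) -> West
Final: West

Answer: Final heading: West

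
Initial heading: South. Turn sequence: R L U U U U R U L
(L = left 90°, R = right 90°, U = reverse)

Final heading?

Start: South
  R (right (90° clockwise)) -> West
  L (left (90° counter-clockwise)) -> South
  U (U-turn (180°)) -> North
  U (U-turn (180°)) -> South
  U (U-turn (180°)) -> North
  U (U-turn (180°)) -> South
  R (right (90° clockwise)) -> West
  U (U-turn (180°)) -> East
  L (left (90° counter-clockwise)) -> North
Final: North

Answer: Final heading: North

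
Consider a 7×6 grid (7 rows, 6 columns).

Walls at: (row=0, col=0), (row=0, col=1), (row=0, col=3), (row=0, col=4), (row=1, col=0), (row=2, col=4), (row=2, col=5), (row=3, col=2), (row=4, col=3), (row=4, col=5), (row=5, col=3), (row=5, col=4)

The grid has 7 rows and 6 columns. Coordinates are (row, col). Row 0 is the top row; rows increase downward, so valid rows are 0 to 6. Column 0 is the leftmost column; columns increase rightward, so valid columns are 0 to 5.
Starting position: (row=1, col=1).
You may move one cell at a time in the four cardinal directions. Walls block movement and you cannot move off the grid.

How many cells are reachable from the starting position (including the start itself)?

Answer: Reachable cells: 30

Derivation:
BFS flood-fill from (row=1, col=1):
  Distance 0: (row=1, col=1)
  Distance 1: (row=1, col=2), (row=2, col=1)
  Distance 2: (row=0, col=2), (row=1, col=3), (row=2, col=0), (row=2, col=2), (row=3, col=1)
  Distance 3: (row=1, col=4), (row=2, col=3), (row=3, col=0), (row=4, col=1)
  Distance 4: (row=1, col=5), (row=3, col=3), (row=4, col=0), (row=4, col=2), (row=5, col=1)
  Distance 5: (row=0, col=5), (row=3, col=4), (row=5, col=0), (row=5, col=2), (row=6, col=1)
  Distance 6: (row=3, col=5), (row=4, col=4), (row=6, col=0), (row=6, col=2)
  Distance 7: (row=6, col=3)
  Distance 8: (row=6, col=4)
  Distance 9: (row=6, col=5)
  Distance 10: (row=5, col=5)
Total reachable: 30 (grid has 30 open cells total)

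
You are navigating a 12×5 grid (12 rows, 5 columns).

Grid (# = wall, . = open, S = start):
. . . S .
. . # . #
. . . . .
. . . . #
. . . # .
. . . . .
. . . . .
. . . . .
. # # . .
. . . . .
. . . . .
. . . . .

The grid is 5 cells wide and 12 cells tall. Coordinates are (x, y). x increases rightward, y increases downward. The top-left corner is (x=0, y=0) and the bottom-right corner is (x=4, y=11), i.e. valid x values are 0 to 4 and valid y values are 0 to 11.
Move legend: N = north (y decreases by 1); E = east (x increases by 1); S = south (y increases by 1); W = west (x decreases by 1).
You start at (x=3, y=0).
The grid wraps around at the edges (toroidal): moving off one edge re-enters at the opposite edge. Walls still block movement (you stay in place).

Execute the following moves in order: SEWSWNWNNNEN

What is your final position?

Start: (x=3, y=0)
  S (south): (x=3, y=0) -> (x=3, y=1)
  E (east): blocked, stay at (x=3, y=1)
  W (west): blocked, stay at (x=3, y=1)
  S (south): (x=3, y=1) -> (x=3, y=2)
  W (west): (x=3, y=2) -> (x=2, y=2)
  N (north): blocked, stay at (x=2, y=2)
  W (west): (x=2, y=2) -> (x=1, y=2)
  N (north): (x=1, y=2) -> (x=1, y=1)
  N (north): (x=1, y=1) -> (x=1, y=0)
  N (north): (x=1, y=0) -> (x=1, y=11)
  E (east): (x=1, y=11) -> (x=2, y=11)
  N (north): (x=2, y=11) -> (x=2, y=10)
Final: (x=2, y=10)

Answer: Final position: (x=2, y=10)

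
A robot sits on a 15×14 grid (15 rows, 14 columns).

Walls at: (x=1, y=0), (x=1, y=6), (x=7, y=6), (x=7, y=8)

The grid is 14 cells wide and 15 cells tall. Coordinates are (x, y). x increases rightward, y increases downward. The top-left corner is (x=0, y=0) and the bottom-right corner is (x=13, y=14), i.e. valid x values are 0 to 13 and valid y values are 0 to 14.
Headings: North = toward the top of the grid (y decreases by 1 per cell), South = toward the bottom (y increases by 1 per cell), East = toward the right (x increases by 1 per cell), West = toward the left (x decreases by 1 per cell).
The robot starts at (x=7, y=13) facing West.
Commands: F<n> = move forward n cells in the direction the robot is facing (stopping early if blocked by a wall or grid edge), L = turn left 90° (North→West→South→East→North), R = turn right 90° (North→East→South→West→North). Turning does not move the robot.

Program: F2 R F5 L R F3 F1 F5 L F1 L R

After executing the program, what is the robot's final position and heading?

Start: (x=7, y=13), facing West
  F2: move forward 2, now at (x=5, y=13)
  R: turn right, now facing North
  F5: move forward 5, now at (x=5, y=8)
  L: turn left, now facing West
  R: turn right, now facing North
  F3: move forward 3, now at (x=5, y=5)
  F1: move forward 1, now at (x=5, y=4)
  F5: move forward 4/5 (blocked), now at (x=5, y=0)
  L: turn left, now facing West
  F1: move forward 1, now at (x=4, y=0)
  L: turn left, now facing South
  R: turn right, now facing West
Final: (x=4, y=0), facing West

Answer: Final position: (x=4, y=0), facing West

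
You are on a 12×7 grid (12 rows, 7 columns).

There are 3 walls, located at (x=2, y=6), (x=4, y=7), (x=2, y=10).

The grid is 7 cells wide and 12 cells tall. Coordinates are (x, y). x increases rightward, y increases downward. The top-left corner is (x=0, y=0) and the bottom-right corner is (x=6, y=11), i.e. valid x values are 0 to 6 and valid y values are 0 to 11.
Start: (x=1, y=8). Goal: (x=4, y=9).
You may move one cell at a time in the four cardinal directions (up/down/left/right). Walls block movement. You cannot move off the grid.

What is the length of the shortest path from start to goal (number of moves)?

Answer: Shortest path length: 4

Derivation:
BFS from (x=1, y=8) until reaching (x=4, y=9):
  Distance 0: (x=1, y=8)
  Distance 1: (x=1, y=7), (x=0, y=8), (x=2, y=8), (x=1, y=9)
  Distance 2: (x=1, y=6), (x=0, y=7), (x=2, y=7), (x=3, y=8), (x=0, y=9), (x=2, y=9), (x=1, y=10)
  Distance 3: (x=1, y=5), (x=0, y=6), (x=3, y=7), (x=4, y=8), (x=3, y=9), (x=0, y=10), (x=1, y=11)
  Distance 4: (x=1, y=4), (x=0, y=5), (x=2, y=5), (x=3, y=6), (x=5, y=8), (x=4, y=9), (x=3, y=10), (x=0, y=11), (x=2, y=11)  <- goal reached here
One shortest path (4 moves): (x=1, y=8) -> (x=2, y=8) -> (x=3, y=8) -> (x=4, y=8) -> (x=4, y=9)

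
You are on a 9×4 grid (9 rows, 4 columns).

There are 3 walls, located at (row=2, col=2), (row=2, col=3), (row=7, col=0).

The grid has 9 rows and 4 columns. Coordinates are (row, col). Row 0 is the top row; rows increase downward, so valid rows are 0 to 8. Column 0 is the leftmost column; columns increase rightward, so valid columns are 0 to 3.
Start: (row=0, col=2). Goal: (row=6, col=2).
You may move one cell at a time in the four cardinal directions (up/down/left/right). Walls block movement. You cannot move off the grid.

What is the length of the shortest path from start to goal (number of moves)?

BFS from (row=0, col=2) until reaching (row=6, col=2):
  Distance 0: (row=0, col=2)
  Distance 1: (row=0, col=1), (row=0, col=3), (row=1, col=2)
  Distance 2: (row=0, col=0), (row=1, col=1), (row=1, col=3)
  Distance 3: (row=1, col=0), (row=2, col=1)
  Distance 4: (row=2, col=0), (row=3, col=1)
  Distance 5: (row=3, col=0), (row=3, col=2), (row=4, col=1)
  Distance 6: (row=3, col=3), (row=4, col=0), (row=4, col=2), (row=5, col=1)
  Distance 7: (row=4, col=3), (row=5, col=0), (row=5, col=2), (row=6, col=1)
  Distance 8: (row=5, col=3), (row=6, col=0), (row=6, col=2), (row=7, col=1)  <- goal reached here
One shortest path (8 moves): (row=0, col=2) -> (row=0, col=1) -> (row=1, col=1) -> (row=2, col=1) -> (row=3, col=1) -> (row=3, col=2) -> (row=4, col=2) -> (row=5, col=2) -> (row=6, col=2)

Answer: Shortest path length: 8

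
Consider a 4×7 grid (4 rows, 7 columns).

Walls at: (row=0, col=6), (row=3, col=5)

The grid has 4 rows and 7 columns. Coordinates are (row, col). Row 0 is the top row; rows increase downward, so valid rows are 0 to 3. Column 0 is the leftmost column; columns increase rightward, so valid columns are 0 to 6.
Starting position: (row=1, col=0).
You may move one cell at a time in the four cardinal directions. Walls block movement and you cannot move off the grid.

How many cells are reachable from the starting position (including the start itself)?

BFS flood-fill from (row=1, col=0):
  Distance 0: (row=1, col=0)
  Distance 1: (row=0, col=0), (row=1, col=1), (row=2, col=0)
  Distance 2: (row=0, col=1), (row=1, col=2), (row=2, col=1), (row=3, col=0)
  Distance 3: (row=0, col=2), (row=1, col=3), (row=2, col=2), (row=3, col=1)
  Distance 4: (row=0, col=3), (row=1, col=4), (row=2, col=3), (row=3, col=2)
  Distance 5: (row=0, col=4), (row=1, col=5), (row=2, col=4), (row=3, col=3)
  Distance 6: (row=0, col=5), (row=1, col=6), (row=2, col=5), (row=3, col=4)
  Distance 7: (row=2, col=6)
  Distance 8: (row=3, col=6)
Total reachable: 26 (grid has 26 open cells total)

Answer: Reachable cells: 26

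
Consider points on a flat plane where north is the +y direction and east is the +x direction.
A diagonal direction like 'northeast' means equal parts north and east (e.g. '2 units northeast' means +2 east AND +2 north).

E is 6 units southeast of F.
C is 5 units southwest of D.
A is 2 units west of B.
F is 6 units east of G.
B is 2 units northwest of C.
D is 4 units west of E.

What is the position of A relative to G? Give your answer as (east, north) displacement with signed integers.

Place G at the origin (east=0, north=0).
  F is 6 units east of G: delta (east=+6, north=+0); F at (east=6, north=0).
  E is 6 units southeast of F: delta (east=+6, north=-6); E at (east=12, north=-6).
  D is 4 units west of E: delta (east=-4, north=+0); D at (east=8, north=-6).
  C is 5 units southwest of D: delta (east=-5, north=-5); C at (east=3, north=-11).
  B is 2 units northwest of C: delta (east=-2, north=+2); B at (east=1, north=-9).
  A is 2 units west of B: delta (east=-2, north=+0); A at (east=-1, north=-9).
Therefore A relative to G: (east=-1, north=-9).

Answer: A is at (east=-1, north=-9) relative to G.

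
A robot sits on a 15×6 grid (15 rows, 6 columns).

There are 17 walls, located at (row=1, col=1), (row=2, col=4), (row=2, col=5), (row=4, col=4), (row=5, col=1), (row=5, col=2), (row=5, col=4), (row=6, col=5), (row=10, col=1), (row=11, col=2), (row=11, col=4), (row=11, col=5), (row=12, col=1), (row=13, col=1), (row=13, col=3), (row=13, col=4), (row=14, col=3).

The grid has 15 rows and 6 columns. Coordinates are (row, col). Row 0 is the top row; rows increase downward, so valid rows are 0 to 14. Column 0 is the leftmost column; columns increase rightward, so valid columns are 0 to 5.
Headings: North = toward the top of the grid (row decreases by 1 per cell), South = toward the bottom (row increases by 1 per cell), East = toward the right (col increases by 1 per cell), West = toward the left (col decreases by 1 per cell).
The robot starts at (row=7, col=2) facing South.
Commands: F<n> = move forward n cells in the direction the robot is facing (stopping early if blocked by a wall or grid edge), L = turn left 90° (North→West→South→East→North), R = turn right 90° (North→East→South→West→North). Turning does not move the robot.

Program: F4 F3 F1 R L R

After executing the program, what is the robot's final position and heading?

Start: (row=7, col=2), facing South
  F4: move forward 3/4 (blocked), now at (row=10, col=2)
  F3: move forward 0/3 (blocked), now at (row=10, col=2)
  F1: move forward 0/1 (blocked), now at (row=10, col=2)
  R: turn right, now facing West
  L: turn left, now facing South
  R: turn right, now facing West
Final: (row=10, col=2), facing West

Answer: Final position: (row=10, col=2), facing West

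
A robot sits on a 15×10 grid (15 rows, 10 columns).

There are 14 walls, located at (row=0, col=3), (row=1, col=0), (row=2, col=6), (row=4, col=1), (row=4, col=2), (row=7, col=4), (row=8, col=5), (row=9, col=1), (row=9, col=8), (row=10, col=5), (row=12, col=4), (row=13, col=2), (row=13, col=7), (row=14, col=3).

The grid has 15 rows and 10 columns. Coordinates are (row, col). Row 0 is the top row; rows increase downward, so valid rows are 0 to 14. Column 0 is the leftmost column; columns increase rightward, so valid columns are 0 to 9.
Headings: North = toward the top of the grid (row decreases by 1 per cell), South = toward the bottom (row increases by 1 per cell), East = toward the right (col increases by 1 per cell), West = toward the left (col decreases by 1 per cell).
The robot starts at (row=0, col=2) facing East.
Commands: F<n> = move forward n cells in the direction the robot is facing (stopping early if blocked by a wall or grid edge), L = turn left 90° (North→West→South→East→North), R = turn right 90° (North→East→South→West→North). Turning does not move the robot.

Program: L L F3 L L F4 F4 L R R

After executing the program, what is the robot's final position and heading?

Answer: Final position: (row=0, col=2), facing South

Derivation:
Start: (row=0, col=2), facing East
  L: turn left, now facing North
  L: turn left, now facing West
  F3: move forward 2/3 (blocked), now at (row=0, col=0)
  L: turn left, now facing South
  L: turn left, now facing East
  F4: move forward 2/4 (blocked), now at (row=0, col=2)
  F4: move forward 0/4 (blocked), now at (row=0, col=2)
  L: turn left, now facing North
  R: turn right, now facing East
  R: turn right, now facing South
Final: (row=0, col=2), facing South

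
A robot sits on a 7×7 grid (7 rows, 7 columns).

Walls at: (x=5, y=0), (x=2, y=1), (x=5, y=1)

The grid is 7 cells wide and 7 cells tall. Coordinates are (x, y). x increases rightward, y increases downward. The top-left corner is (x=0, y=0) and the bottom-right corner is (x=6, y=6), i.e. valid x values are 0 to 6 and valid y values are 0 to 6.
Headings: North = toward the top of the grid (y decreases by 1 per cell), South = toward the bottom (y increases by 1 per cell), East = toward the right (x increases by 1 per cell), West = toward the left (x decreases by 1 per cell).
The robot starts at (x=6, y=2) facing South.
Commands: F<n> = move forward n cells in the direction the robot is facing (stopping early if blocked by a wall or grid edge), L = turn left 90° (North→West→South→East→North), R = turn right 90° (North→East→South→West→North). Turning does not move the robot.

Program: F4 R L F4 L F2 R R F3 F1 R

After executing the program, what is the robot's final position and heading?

Answer: Final position: (x=2, y=6), facing North

Derivation:
Start: (x=6, y=2), facing South
  F4: move forward 4, now at (x=6, y=6)
  R: turn right, now facing West
  L: turn left, now facing South
  F4: move forward 0/4 (blocked), now at (x=6, y=6)
  L: turn left, now facing East
  F2: move forward 0/2 (blocked), now at (x=6, y=6)
  R: turn right, now facing South
  R: turn right, now facing West
  F3: move forward 3, now at (x=3, y=6)
  F1: move forward 1, now at (x=2, y=6)
  R: turn right, now facing North
Final: (x=2, y=6), facing North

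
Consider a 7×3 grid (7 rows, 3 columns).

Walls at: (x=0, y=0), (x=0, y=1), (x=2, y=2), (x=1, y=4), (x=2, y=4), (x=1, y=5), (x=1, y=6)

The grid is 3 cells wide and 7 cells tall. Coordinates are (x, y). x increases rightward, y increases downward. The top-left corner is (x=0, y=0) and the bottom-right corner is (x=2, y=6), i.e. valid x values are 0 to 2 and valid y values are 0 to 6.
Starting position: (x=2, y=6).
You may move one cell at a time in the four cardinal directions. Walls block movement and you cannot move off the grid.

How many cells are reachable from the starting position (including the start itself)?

BFS flood-fill from (x=2, y=6):
  Distance 0: (x=2, y=6)
  Distance 1: (x=2, y=5)
Total reachable: 2 (grid has 14 open cells total)

Answer: Reachable cells: 2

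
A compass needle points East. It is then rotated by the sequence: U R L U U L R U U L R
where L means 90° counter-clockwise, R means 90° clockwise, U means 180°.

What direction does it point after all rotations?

Answer: Final heading: West

Derivation:
Start: East
  U (U-turn (180°)) -> West
  R (right (90° clockwise)) -> North
  L (left (90° counter-clockwise)) -> West
  U (U-turn (180°)) -> East
  U (U-turn (180°)) -> West
  L (left (90° counter-clockwise)) -> South
  R (right (90° clockwise)) -> West
  U (U-turn (180°)) -> East
  U (U-turn (180°)) -> West
  L (left (90° counter-clockwise)) -> South
  R (right (90° clockwise)) -> West
Final: West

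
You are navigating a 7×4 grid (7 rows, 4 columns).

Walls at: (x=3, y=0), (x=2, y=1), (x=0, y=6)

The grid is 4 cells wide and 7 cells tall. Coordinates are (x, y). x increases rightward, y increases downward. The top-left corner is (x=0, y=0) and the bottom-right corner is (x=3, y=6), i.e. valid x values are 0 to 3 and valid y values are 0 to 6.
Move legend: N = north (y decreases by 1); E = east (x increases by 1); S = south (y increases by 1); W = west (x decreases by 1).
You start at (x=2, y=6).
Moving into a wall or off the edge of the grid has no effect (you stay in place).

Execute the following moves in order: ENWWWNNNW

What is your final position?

Start: (x=2, y=6)
  E (east): (x=2, y=6) -> (x=3, y=6)
  N (north): (x=3, y=6) -> (x=3, y=5)
  W (west): (x=3, y=5) -> (x=2, y=5)
  W (west): (x=2, y=5) -> (x=1, y=5)
  W (west): (x=1, y=5) -> (x=0, y=5)
  N (north): (x=0, y=5) -> (x=0, y=4)
  N (north): (x=0, y=4) -> (x=0, y=3)
  N (north): (x=0, y=3) -> (x=0, y=2)
  W (west): blocked, stay at (x=0, y=2)
Final: (x=0, y=2)

Answer: Final position: (x=0, y=2)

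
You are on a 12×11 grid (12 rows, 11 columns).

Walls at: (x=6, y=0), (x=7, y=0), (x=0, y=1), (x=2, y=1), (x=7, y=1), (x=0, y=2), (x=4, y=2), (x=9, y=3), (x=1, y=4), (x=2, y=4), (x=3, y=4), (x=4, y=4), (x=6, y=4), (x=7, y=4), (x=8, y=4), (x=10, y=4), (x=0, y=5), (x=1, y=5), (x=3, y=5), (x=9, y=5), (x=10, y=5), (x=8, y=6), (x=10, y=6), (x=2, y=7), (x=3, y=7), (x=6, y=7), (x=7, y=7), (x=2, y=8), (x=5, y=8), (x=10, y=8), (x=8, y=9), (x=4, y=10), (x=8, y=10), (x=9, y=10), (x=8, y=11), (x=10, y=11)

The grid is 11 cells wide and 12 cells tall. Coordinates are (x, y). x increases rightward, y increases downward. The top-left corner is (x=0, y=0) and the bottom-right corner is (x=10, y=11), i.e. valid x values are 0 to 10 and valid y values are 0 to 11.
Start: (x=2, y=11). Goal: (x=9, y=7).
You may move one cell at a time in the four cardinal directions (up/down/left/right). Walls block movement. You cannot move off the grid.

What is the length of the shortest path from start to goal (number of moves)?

Answer: Shortest path length: 11

Derivation:
BFS from (x=2, y=11) until reaching (x=9, y=7):
  Distance 0: (x=2, y=11)
  Distance 1: (x=2, y=10), (x=1, y=11), (x=3, y=11)
  Distance 2: (x=2, y=9), (x=1, y=10), (x=3, y=10), (x=0, y=11), (x=4, y=11)
  Distance 3: (x=1, y=9), (x=3, y=9), (x=0, y=10), (x=5, y=11)
  Distance 4: (x=1, y=8), (x=3, y=8), (x=0, y=9), (x=4, y=9), (x=5, y=10), (x=6, y=11)
  Distance 5: (x=1, y=7), (x=0, y=8), (x=4, y=8), (x=5, y=9), (x=6, y=10), (x=7, y=11)
  Distance 6: (x=1, y=6), (x=0, y=7), (x=4, y=7), (x=6, y=9), (x=7, y=10)
  Distance 7: (x=0, y=6), (x=2, y=6), (x=4, y=6), (x=5, y=7), (x=6, y=8), (x=7, y=9)
  Distance 8: (x=2, y=5), (x=4, y=5), (x=3, y=6), (x=5, y=6), (x=7, y=8)
  Distance 9: (x=5, y=5), (x=6, y=6), (x=8, y=8)
  Distance 10: (x=5, y=4), (x=6, y=5), (x=7, y=6), (x=8, y=7), (x=9, y=8)
  Distance 11: (x=5, y=3), (x=7, y=5), (x=9, y=7), (x=9, y=9)  <- goal reached here
One shortest path (11 moves): (x=2, y=11) -> (x=3, y=11) -> (x=4, y=11) -> (x=5, y=11) -> (x=6, y=11) -> (x=7, y=11) -> (x=7, y=10) -> (x=7, y=9) -> (x=7, y=8) -> (x=8, y=8) -> (x=9, y=8) -> (x=9, y=7)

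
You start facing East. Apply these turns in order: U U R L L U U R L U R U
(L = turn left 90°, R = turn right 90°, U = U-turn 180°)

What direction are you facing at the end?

Start: East
  U (U-turn (180°)) -> West
  U (U-turn (180°)) -> East
  R (right (90° clockwise)) -> South
  L (left (90° counter-clockwise)) -> East
  L (left (90° counter-clockwise)) -> North
  U (U-turn (180°)) -> South
  U (U-turn (180°)) -> North
  R (right (90° clockwise)) -> East
  L (left (90° counter-clockwise)) -> North
  U (U-turn (180°)) -> South
  R (right (90° clockwise)) -> West
  U (U-turn (180°)) -> East
Final: East

Answer: Final heading: East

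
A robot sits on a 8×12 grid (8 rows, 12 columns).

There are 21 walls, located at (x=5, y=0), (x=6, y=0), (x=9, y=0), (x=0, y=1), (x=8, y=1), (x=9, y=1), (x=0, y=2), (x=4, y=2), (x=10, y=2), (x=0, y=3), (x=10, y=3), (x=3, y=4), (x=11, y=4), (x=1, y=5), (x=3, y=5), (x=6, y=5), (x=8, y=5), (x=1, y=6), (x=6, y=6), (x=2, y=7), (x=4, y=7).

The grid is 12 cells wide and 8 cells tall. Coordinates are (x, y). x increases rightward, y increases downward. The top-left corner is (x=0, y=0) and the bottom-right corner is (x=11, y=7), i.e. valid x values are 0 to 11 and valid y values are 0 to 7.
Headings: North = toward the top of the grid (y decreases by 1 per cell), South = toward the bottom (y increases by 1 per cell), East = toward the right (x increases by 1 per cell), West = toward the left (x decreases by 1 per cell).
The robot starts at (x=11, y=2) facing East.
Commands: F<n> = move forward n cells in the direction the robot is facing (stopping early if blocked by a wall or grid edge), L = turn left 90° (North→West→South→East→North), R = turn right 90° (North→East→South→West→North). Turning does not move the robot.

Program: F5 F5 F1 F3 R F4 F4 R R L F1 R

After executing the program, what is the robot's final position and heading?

Start: (x=11, y=2), facing East
  F5: move forward 0/5 (blocked), now at (x=11, y=2)
  F5: move forward 0/5 (blocked), now at (x=11, y=2)
  F1: move forward 0/1 (blocked), now at (x=11, y=2)
  F3: move forward 0/3 (blocked), now at (x=11, y=2)
  R: turn right, now facing South
  F4: move forward 1/4 (blocked), now at (x=11, y=3)
  F4: move forward 0/4 (blocked), now at (x=11, y=3)
  R: turn right, now facing West
  R: turn right, now facing North
  L: turn left, now facing West
  F1: move forward 0/1 (blocked), now at (x=11, y=3)
  R: turn right, now facing North
Final: (x=11, y=3), facing North

Answer: Final position: (x=11, y=3), facing North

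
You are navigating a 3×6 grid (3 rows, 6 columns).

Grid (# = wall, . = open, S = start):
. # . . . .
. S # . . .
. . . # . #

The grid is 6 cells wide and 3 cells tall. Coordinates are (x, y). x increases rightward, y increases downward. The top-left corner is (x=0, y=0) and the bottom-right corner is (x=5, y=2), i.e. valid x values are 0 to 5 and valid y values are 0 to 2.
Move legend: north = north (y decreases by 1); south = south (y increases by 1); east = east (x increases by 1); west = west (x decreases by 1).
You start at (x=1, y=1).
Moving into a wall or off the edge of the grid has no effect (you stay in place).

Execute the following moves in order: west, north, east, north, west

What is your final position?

Answer: Final position: (x=0, y=0)

Derivation:
Start: (x=1, y=1)
  west (west): (x=1, y=1) -> (x=0, y=1)
  north (north): (x=0, y=1) -> (x=0, y=0)
  east (east): blocked, stay at (x=0, y=0)
  north (north): blocked, stay at (x=0, y=0)
  west (west): blocked, stay at (x=0, y=0)
Final: (x=0, y=0)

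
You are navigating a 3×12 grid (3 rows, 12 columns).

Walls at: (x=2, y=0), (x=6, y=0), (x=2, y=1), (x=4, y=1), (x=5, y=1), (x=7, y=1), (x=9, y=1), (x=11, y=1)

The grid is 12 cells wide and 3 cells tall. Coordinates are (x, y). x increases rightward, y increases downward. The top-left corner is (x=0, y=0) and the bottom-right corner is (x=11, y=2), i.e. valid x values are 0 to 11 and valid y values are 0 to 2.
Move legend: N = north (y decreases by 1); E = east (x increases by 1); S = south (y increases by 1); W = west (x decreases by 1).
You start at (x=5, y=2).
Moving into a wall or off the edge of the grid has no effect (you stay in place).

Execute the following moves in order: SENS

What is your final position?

Start: (x=5, y=2)
  S (south): blocked, stay at (x=5, y=2)
  E (east): (x=5, y=2) -> (x=6, y=2)
  N (north): (x=6, y=2) -> (x=6, y=1)
  S (south): (x=6, y=1) -> (x=6, y=2)
Final: (x=6, y=2)

Answer: Final position: (x=6, y=2)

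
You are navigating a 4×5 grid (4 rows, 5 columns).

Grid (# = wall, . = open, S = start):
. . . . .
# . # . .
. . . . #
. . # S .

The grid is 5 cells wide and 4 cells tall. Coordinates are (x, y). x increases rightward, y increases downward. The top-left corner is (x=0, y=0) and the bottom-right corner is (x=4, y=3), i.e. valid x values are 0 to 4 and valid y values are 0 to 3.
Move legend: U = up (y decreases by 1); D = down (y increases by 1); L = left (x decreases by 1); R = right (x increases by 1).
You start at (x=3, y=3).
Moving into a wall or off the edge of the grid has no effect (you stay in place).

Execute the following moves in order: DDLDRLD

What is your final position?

Start: (x=3, y=3)
  D (down): blocked, stay at (x=3, y=3)
  D (down): blocked, stay at (x=3, y=3)
  L (left): blocked, stay at (x=3, y=3)
  D (down): blocked, stay at (x=3, y=3)
  R (right): (x=3, y=3) -> (x=4, y=3)
  L (left): (x=4, y=3) -> (x=3, y=3)
  D (down): blocked, stay at (x=3, y=3)
Final: (x=3, y=3)

Answer: Final position: (x=3, y=3)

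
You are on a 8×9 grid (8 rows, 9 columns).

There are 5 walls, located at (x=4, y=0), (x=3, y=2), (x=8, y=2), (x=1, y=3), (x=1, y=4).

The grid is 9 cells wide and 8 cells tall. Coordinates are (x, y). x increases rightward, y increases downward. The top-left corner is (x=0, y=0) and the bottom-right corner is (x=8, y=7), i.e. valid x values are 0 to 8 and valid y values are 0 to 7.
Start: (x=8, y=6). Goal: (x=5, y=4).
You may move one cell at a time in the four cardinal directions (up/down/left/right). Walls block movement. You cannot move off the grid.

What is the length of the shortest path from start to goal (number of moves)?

Answer: Shortest path length: 5

Derivation:
BFS from (x=8, y=6) until reaching (x=5, y=4):
  Distance 0: (x=8, y=6)
  Distance 1: (x=8, y=5), (x=7, y=6), (x=8, y=7)
  Distance 2: (x=8, y=4), (x=7, y=5), (x=6, y=6), (x=7, y=7)
  Distance 3: (x=8, y=3), (x=7, y=4), (x=6, y=5), (x=5, y=6), (x=6, y=7)
  Distance 4: (x=7, y=3), (x=6, y=4), (x=5, y=5), (x=4, y=6), (x=5, y=7)
  Distance 5: (x=7, y=2), (x=6, y=3), (x=5, y=4), (x=4, y=5), (x=3, y=6), (x=4, y=7)  <- goal reached here
One shortest path (5 moves): (x=8, y=6) -> (x=7, y=6) -> (x=6, y=6) -> (x=5, y=6) -> (x=5, y=5) -> (x=5, y=4)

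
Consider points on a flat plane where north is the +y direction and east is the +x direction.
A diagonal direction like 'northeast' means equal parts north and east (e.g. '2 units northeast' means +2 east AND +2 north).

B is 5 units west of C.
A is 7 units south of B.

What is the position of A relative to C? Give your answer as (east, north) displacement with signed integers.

Answer: A is at (east=-5, north=-7) relative to C.

Derivation:
Place C at the origin (east=0, north=0).
  B is 5 units west of C: delta (east=-5, north=+0); B at (east=-5, north=0).
  A is 7 units south of B: delta (east=+0, north=-7); A at (east=-5, north=-7).
Therefore A relative to C: (east=-5, north=-7).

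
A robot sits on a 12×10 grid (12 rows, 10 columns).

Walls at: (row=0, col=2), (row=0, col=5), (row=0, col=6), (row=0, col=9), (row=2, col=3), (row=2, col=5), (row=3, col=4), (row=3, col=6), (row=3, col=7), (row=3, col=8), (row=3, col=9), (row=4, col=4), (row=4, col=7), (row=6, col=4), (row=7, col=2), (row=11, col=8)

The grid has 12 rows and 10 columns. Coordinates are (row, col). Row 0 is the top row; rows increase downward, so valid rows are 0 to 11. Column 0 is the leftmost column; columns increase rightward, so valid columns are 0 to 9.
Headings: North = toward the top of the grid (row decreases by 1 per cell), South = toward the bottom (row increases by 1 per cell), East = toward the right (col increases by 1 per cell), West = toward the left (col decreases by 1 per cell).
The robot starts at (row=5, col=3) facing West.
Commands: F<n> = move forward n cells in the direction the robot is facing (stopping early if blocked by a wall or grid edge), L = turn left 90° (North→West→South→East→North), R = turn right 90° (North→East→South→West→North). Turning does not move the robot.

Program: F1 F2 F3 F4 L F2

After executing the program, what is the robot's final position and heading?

Answer: Final position: (row=7, col=0), facing South

Derivation:
Start: (row=5, col=3), facing West
  F1: move forward 1, now at (row=5, col=2)
  F2: move forward 2, now at (row=5, col=0)
  F3: move forward 0/3 (blocked), now at (row=5, col=0)
  F4: move forward 0/4 (blocked), now at (row=5, col=0)
  L: turn left, now facing South
  F2: move forward 2, now at (row=7, col=0)
Final: (row=7, col=0), facing South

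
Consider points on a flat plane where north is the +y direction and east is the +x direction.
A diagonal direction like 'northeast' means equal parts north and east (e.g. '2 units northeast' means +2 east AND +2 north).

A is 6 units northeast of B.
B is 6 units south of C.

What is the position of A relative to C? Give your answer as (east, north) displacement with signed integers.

Place C at the origin (east=0, north=0).
  B is 6 units south of C: delta (east=+0, north=-6); B at (east=0, north=-6).
  A is 6 units northeast of B: delta (east=+6, north=+6); A at (east=6, north=0).
Therefore A relative to C: (east=6, north=0).

Answer: A is at (east=6, north=0) relative to C.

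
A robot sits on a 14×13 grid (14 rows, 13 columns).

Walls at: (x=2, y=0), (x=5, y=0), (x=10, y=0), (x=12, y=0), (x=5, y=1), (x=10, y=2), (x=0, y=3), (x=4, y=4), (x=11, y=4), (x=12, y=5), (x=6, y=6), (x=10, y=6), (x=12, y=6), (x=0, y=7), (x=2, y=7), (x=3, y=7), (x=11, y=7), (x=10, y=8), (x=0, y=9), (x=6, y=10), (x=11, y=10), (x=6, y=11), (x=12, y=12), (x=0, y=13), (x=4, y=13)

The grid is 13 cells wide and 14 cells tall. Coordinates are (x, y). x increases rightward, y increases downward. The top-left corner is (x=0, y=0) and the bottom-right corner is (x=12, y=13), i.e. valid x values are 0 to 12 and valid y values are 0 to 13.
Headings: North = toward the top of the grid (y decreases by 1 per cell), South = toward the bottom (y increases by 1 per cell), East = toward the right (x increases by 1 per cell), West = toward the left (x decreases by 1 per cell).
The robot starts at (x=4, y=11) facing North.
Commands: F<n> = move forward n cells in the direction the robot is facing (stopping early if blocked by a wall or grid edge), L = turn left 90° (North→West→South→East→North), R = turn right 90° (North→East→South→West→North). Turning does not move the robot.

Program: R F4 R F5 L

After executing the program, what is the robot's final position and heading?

Start: (x=4, y=11), facing North
  R: turn right, now facing East
  F4: move forward 1/4 (blocked), now at (x=5, y=11)
  R: turn right, now facing South
  F5: move forward 2/5 (blocked), now at (x=5, y=13)
  L: turn left, now facing East
Final: (x=5, y=13), facing East

Answer: Final position: (x=5, y=13), facing East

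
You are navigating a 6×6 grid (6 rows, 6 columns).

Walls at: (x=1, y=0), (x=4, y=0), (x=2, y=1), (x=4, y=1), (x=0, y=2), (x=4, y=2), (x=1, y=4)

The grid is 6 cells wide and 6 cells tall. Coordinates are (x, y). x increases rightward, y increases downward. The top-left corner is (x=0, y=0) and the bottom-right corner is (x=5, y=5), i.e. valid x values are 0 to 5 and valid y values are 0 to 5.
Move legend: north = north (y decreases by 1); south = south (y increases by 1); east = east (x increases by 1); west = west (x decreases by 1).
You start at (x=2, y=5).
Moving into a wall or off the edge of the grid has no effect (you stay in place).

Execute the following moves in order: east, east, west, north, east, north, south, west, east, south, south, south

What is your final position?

Answer: Final position: (x=4, y=5)

Derivation:
Start: (x=2, y=5)
  east (east): (x=2, y=5) -> (x=3, y=5)
  east (east): (x=3, y=5) -> (x=4, y=5)
  west (west): (x=4, y=5) -> (x=3, y=5)
  north (north): (x=3, y=5) -> (x=3, y=4)
  east (east): (x=3, y=4) -> (x=4, y=4)
  north (north): (x=4, y=4) -> (x=4, y=3)
  south (south): (x=4, y=3) -> (x=4, y=4)
  west (west): (x=4, y=4) -> (x=3, y=4)
  east (east): (x=3, y=4) -> (x=4, y=4)
  south (south): (x=4, y=4) -> (x=4, y=5)
  south (south): blocked, stay at (x=4, y=5)
  south (south): blocked, stay at (x=4, y=5)
Final: (x=4, y=5)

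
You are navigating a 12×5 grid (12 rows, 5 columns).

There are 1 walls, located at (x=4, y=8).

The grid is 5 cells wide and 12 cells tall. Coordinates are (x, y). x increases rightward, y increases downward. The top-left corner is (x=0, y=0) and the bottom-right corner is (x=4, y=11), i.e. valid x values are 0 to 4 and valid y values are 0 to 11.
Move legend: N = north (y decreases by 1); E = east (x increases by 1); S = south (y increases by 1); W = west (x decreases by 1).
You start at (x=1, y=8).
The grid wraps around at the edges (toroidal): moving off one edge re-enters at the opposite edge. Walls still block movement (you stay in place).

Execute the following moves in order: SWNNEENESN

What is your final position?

Start: (x=1, y=8)
  S (south): (x=1, y=8) -> (x=1, y=9)
  W (west): (x=1, y=9) -> (x=0, y=9)
  N (north): (x=0, y=9) -> (x=0, y=8)
  N (north): (x=0, y=8) -> (x=0, y=7)
  E (east): (x=0, y=7) -> (x=1, y=7)
  E (east): (x=1, y=7) -> (x=2, y=7)
  N (north): (x=2, y=7) -> (x=2, y=6)
  E (east): (x=2, y=6) -> (x=3, y=6)
  S (south): (x=3, y=6) -> (x=3, y=7)
  N (north): (x=3, y=7) -> (x=3, y=6)
Final: (x=3, y=6)

Answer: Final position: (x=3, y=6)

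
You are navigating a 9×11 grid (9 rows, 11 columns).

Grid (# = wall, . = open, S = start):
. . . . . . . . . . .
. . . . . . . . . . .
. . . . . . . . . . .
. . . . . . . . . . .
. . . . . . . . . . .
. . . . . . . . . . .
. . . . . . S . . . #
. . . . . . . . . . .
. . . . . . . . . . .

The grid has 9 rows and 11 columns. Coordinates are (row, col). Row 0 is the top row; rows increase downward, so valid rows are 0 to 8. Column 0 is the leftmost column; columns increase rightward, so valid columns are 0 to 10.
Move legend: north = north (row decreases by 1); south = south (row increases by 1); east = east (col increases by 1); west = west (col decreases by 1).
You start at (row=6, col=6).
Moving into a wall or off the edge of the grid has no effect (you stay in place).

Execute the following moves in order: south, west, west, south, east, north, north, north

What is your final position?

Start: (row=6, col=6)
  south (south): (row=6, col=6) -> (row=7, col=6)
  west (west): (row=7, col=6) -> (row=7, col=5)
  west (west): (row=7, col=5) -> (row=7, col=4)
  south (south): (row=7, col=4) -> (row=8, col=4)
  east (east): (row=8, col=4) -> (row=8, col=5)
  north (north): (row=8, col=5) -> (row=7, col=5)
  north (north): (row=7, col=5) -> (row=6, col=5)
  north (north): (row=6, col=5) -> (row=5, col=5)
Final: (row=5, col=5)

Answer: Final position: (row=5, col=5)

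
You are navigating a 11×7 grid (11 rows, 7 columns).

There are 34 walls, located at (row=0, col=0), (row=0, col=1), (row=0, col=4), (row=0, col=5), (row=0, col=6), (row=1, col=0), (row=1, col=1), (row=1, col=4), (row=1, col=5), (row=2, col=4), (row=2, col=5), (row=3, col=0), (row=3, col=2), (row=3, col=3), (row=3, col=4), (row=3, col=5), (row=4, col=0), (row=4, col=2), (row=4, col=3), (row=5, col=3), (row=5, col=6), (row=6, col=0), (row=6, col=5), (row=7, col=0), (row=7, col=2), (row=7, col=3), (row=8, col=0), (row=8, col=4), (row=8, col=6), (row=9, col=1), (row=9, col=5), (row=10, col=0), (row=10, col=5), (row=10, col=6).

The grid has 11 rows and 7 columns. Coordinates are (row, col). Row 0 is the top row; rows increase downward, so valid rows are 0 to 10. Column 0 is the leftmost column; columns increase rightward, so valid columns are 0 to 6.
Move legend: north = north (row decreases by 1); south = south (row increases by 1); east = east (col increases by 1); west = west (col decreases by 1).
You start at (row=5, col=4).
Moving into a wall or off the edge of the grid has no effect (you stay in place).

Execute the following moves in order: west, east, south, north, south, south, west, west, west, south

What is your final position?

Start: (row=5, col=4)
  west (west): blocked, stay at (row=5, col=4)
  east (east): (row=5, col=4) -> (row=5, col=5)
  south (south): blocked, stay at (row=5, col=5)
  north (north): (row=5, col=5) -> (row=4, col=5)
  south (south): (row=4, col=5) -> (row=5, col=5)
  south (south): blocked, stay at (row=5, col=5)
  west (west): (row=5, col=5) -> (row=5, col=4)
  west (west): blocked, stay at (row=5, col=4)
  west (west): blocked, stay at (row=5, col=4)
  south (south): (row=5, col=4) -> (row=6, col=4)
Final: (row=6, col=4)

Answer: Final position: (row=6, col=4)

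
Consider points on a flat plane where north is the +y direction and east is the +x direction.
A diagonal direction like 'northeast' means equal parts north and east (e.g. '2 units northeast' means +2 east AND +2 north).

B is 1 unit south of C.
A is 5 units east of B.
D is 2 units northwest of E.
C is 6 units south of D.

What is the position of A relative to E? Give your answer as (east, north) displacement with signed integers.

Place E at the origin (east=0, north=0).
  D is 2 units northwest of E: delta (east=-2, north=+2); D at (east=-2, north=2).
  C is 6 units south of D: delta (east=+0, north=-6); C at (east=-2, north=-4).
  B is 1 unit south of C: delta (east=+0, north=-1); B at (east=-2, north=-5).
  A is 5 units east of B: delta (east=+5, north=+0); A at (east=3, north=-5).
Therefore A relative to E: (east=3, north=-5).

Answer: A is at (east=3, north=-5) relative to E.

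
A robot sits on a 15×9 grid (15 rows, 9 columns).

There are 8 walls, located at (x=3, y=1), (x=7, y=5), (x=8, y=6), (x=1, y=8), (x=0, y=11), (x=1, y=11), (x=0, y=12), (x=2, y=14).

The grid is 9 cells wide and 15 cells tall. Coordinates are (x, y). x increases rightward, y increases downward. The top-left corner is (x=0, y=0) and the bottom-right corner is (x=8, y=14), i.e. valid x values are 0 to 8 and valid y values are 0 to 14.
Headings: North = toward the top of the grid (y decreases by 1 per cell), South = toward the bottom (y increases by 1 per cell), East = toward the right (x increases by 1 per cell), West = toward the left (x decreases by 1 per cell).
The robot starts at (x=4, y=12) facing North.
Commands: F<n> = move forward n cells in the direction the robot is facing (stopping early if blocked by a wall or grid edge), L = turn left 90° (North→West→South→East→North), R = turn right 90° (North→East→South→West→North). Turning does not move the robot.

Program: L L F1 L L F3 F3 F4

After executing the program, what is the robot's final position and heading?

Start: (x=4, y=12), facing North
  L: turn left, now facing West
  L: turn left, now facing South
  F1: move forward 1, now at (x=4, y=13)
  L: turn left, now facing East
  L: turn left, now facing North
  F3: move forward 3, now at (x=4, y=10)
  F3: move forward 3, now at (x=4, y=7)
  F4: move forward 4, now at (x=4, y=3)
Final: (x=4, y=3), facing North

Answer: Final position: (x=4, y=3), facing North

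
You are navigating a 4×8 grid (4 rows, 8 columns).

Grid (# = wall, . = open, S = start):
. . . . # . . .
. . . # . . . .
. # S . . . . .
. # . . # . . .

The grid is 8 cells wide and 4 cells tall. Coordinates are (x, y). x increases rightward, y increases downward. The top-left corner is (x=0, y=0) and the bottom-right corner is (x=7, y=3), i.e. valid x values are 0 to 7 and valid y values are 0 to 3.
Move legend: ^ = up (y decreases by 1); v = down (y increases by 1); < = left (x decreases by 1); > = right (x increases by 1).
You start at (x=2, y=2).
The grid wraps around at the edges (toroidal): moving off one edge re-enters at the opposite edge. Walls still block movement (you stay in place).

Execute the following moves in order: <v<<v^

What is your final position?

Start: (x=2, y=2)
  < (left): blocked, stay at (x=2, y=2)
  v (down): (x=2, y=2) -> (x=2, y=3)
  < (left): blocked, stay at (x=2, y=3)
  < (left): blocked, stay at (x=2, y=3)
  v (down): (x=2, y=3) -> (x=2, y=0)
  ^ (up): (x=2, y=0) -> (x=2, y=3)
Final: (x=2, y=3)

Answer: Final position: (x=2, y=3)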